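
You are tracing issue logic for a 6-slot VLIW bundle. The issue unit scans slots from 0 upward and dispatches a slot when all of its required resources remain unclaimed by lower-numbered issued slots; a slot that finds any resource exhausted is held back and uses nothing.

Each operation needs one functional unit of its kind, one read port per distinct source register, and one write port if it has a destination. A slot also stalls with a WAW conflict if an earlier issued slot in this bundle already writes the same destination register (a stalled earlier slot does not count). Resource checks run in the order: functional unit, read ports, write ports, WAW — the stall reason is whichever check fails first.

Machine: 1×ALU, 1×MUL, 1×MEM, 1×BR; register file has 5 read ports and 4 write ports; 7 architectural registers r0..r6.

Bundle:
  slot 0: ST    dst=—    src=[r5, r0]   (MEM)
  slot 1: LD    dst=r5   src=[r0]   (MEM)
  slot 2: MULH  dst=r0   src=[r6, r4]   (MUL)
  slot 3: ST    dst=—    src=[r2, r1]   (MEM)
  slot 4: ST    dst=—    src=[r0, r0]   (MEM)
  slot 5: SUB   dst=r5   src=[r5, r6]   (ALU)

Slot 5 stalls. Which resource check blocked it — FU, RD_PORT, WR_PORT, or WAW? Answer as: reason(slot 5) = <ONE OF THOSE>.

[0] MEM needs rd=2 wr=0: ok; after: ALU=1 MUL=1 MEM=0 BR=1, R=3, W=4
[1] MEM needs rd=1 wr=1: FU; after: ALU=1 MUL=1 MEM=0 BR=1, R=3, W=4
[2] MUL needs rd=2 wr=1: ok; after: ALU=1 MUL=0 MEM=0 BR=1, R=1, W=3
[3] MEM needs rd=2 wr=0: FU; after: ALU=1 MUL=0 MEM=0 BR=1, R=1, W=3
[4] MEM needs rd=1 wr=0: FU; after: ALU=1 MUL=0 MEM=0 BR=1, R=1, W=3
[5] ALU needs rd=2 wr=1: RD_PORT; after: ALU=1 MUL=0 MEM=0 BR=1, R=1, W=3

reason(slot 5) = RD_PORT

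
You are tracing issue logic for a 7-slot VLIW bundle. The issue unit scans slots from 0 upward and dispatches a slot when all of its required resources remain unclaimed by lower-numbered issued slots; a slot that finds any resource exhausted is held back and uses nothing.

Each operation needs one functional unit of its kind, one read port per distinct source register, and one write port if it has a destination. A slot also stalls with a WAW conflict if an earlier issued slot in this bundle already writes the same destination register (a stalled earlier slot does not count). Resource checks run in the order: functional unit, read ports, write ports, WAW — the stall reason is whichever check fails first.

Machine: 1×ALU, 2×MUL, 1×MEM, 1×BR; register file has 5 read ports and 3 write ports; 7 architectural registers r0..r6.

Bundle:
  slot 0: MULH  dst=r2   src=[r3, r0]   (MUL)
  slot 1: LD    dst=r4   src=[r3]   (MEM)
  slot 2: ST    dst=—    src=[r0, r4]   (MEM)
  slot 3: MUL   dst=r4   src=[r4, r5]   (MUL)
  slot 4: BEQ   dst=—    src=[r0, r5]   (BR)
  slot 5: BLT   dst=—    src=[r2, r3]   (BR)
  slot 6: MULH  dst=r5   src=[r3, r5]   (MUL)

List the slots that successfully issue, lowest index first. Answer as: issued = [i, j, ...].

issued = [0, 1, 4]

#0 MUL src=r3,r0 dispatched  <A:1 Mu:1 Ld:1 B:1 rd:3 wr:2>
#1 MEM src=r3 dispatched  <A:1 Mu:1 Ld:0 B:1 rd:2 wr:1>
#2 MEM src=r0,r4 held:FU  <A:1 Mu:1 Ld:0 B:1 rd:2 wr:1>
#3 MUL src=r4,r5 held:WAW  <A:1 Mu:1 Ld:0 B:1 rd:2 wr:1>
#4 BR src=r0,r5 dispatched  <A:1 Mu:1 Ld:0 B:0 rd:0 wr:1>
#5 BR src=r2,r3 held:FU  <A:1 Mu:1 Ld:0 B:0 rd:0 wr:1>
#6 MUL src=r3,r5 held:RD_PORT  <A:1 Mu:1 Ld:0 B:0 rd:0 wr:1>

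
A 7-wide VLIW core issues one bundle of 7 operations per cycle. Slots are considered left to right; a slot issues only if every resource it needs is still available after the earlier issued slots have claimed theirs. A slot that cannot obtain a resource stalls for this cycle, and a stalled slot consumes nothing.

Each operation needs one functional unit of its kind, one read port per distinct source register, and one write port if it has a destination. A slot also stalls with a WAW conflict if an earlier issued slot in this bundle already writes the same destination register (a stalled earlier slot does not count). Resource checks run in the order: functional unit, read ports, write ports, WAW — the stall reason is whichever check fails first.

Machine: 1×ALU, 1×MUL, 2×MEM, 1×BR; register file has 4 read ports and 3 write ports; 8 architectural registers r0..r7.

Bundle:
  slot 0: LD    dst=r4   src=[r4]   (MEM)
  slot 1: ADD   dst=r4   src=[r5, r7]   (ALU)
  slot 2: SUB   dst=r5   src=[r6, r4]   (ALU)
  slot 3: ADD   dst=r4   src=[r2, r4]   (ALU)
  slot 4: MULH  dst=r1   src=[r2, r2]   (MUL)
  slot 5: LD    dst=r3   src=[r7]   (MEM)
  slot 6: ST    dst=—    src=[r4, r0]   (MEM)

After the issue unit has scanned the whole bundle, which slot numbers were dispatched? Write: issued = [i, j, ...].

issued = [0, 2, 4]

#0 MEM src=r4 dispatched  <A:1 Mu:1 Ld:1 B:1 rd:3 wr:2>
#1 ALU src=r5,r7 held:WAW  <A:1 Mu:1 Ld:1 B:1 rd:3 wr:2>
#2 ALU src=r6,r4 dispatched  <A:0 Mu:1 Ld:1 B:1 rd:1 wr:1>
#3 ALU src=r2,r4 held:FU  <A:0 Mu:1 Ld:1 B:1 rd:1 wr:1>
#4 MUL src=r2,r2 dispatched  <A:0 Mu:0 Ld:1 B:1 rd:0 wr:0>
#5 MEM src=r7 held:RD_PORT  <A:0 Mu:0 Ld:1 B:1 rd:0 wr:0>
#6 MEM src=r4,r0 held:RD_PORT  <A:0 Mu:0 Ld:1 B:1 rd:0 wr:0>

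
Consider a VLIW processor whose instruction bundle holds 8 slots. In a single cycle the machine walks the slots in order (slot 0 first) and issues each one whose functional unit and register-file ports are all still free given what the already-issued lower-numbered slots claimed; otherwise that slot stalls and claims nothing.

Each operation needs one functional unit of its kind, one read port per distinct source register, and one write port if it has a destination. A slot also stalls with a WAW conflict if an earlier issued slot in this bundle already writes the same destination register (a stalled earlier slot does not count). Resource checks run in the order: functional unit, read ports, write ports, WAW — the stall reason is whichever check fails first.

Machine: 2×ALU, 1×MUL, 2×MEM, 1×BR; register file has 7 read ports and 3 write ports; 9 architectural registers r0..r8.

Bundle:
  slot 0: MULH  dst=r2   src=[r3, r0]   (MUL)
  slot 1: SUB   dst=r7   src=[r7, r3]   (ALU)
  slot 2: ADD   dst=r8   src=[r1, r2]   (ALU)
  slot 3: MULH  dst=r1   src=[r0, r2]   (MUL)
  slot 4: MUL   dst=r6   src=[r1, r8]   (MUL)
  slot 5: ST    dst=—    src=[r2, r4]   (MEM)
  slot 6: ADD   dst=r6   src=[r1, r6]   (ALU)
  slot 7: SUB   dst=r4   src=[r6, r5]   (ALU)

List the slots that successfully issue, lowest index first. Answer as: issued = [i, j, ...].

(0) want 1×MUL +2rd +1wr — yes → AL2|MU0|ME2|BR1|rd5|wr2
(1) want 1×ALU +2rd +1wr — yes → AL1|MU0|ME2|BR1|rd3|wr1
(2) want 1×ALU +2rd +1wr — yes → AL0|MU0|ME2|BR1|rd1|wr0
(3) want 1×MUL +2rd +1wr — FU → AL0|MU0|ME2|BR1|rd1|wr0
(4) want 1×MUL +2rd +1wr — FU → AL0|MU0|ME2|BR1|rd1|wr0
(5) want 1×MEM +2rd +0wr — RD_PORT → AL0|MU0|ME2|BR1|rd1|wr0
(6) want 1×ALU +2rd +1wr — FU → AL0|MU0|ME2|BR1|rd1|wr0
(7) want 1×ALU +2rd +1wr — FU → AL0|MU0|ME2|BR1|rd1|wr0

issued = [0, 1, 2]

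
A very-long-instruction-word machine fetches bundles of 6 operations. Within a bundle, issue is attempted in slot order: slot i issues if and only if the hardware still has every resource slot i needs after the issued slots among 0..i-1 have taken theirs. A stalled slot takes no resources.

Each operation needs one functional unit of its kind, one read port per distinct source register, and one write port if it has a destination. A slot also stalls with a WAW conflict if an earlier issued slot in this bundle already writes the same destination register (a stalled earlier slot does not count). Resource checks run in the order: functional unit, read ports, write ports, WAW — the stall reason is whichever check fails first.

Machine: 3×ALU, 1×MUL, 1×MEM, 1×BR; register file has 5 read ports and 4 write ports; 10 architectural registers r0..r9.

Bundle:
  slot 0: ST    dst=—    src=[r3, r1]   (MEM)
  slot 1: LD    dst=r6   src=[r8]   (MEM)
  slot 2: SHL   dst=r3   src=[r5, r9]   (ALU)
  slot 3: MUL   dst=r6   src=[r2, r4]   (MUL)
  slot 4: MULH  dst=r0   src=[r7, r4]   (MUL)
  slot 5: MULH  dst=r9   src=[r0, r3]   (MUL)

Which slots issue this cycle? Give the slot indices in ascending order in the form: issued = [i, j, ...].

issued = [0, 2]

(0) want 1×MEM +2rd +0wr — yes → AL3|MU1|ME0|BR1|rd3|wr4
(1) want 1×MEM +1rd +1wr — FU → AL3|MU1|ME0|BR1|rd3|wr4
(2) want 1×ALU +2rd +1wr — yes → AL2|MU1|ME0|BR1|rd1|wr3
(3) want 1×MUL +2rd +1wr — RD_PORT → AL2|MU1|ME0|BR1|rd1|wr3
(4) want 1×MUL +2rd +1wr — RD_PORT → AL2|MU1|ME0|BR1|rd1|wr3
(5) want 1×MUL +2rd +1wr — RD_PORT → AL2|MU1|ME0|BR1|rd1|wr3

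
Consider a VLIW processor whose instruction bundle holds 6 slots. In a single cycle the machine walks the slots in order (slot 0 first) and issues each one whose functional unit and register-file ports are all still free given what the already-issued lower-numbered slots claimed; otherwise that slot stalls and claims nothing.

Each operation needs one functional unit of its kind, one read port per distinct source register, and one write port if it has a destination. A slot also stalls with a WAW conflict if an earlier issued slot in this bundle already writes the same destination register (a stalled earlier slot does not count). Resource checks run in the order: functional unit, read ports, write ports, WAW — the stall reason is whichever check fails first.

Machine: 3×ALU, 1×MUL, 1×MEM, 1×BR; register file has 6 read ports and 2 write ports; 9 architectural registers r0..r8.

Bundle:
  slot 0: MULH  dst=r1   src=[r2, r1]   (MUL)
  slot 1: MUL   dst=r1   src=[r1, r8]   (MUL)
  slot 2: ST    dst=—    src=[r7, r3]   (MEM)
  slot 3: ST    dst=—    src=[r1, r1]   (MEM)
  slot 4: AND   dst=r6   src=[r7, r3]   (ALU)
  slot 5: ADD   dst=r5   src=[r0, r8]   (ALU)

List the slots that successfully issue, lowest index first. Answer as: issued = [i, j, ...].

#0 MUL src=r2,r1 dispatched  <A:3 Mu:0 Ld:1 B:1 rd:4 wr:1>
#1 MUL src=r1,r8 held:FU  <A:3 Mu:0 Ld:1 B:1 rd:4 wr:1>
#2 MEM src=r7,r3 dispatched  <A:3 Mu:0 Ld:0 B:1 rd:2 wr:1>
#3 MEM src=r1,r1 held:FU  <A:3 Mu:0 Ld:0 B:1 rd:2 wr:1>
#4 ALU src=r7,r3 dispatched  <A:2 Mu:0 Ld:0 B:1 rd:0 wr:0>
#5 ALU src=r0,r8 held:RD_PORT  <A:2 Mu:0 Ld:0 B:1 rd:0 wr:0>

issued = [0, 2, 4]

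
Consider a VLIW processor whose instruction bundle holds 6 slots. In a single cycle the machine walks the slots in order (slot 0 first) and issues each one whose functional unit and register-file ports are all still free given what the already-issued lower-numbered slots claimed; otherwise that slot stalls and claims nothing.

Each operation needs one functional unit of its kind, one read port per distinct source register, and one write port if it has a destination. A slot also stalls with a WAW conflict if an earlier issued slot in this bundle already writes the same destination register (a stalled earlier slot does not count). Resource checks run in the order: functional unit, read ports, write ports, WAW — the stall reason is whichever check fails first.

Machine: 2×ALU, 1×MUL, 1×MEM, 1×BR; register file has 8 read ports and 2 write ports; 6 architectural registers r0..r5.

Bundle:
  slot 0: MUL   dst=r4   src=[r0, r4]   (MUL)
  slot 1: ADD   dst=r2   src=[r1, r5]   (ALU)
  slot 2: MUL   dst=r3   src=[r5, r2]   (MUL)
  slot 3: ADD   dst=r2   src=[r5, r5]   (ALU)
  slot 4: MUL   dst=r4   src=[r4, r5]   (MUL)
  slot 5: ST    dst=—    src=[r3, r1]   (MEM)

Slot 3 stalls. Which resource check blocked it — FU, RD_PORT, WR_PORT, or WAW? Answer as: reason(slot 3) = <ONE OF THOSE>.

reason(slot 3) = WR_PORT

[0] MUL needs rd=2 wr=1: ok; after: ALU=2 MUL=0 MEM=1 BR=1, R=6, W=1
[1] ALU needs rd=2 wr=1: ok; after: ALU=1 MUL=0 MEM=1 BR=1, R=4, W=0
[2] MUL needs rd=2 wr=1: FU; after: ALU=1 MUL=0 MEM=1 BR=1, R=4, W=0
[3] ALU needs rd=1 wr=1: WR_PORT; after: ALU=1 MUL=0 MEM=1 BR=1, R=4, W=0
[4] MUL needs rd=2 wr=1: FU; after: ALU=1 MUL=0 MEM=1 BR=1, R=4, W=0
[5] MEM needs rd=2 wr=0: ok; after: ALU=1 MUL=0 MEM=0 BR=1, R=2, W=0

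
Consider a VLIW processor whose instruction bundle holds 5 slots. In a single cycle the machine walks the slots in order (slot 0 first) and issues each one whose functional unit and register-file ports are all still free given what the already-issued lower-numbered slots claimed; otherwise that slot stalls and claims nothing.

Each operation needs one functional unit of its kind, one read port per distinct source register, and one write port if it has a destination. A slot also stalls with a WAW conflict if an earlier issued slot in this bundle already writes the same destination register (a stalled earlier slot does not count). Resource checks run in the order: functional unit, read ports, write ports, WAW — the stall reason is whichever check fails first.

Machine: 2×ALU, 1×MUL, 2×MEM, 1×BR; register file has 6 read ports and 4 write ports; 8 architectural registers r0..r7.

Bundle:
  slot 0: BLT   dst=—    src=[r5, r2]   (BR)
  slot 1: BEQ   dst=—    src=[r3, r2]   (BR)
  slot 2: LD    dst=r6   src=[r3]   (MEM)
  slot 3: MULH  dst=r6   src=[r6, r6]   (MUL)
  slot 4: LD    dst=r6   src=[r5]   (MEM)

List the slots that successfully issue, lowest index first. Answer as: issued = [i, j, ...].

issued = [0, 2]

#0 BR src=r5,r2 dispatched  <A:2 Mu:1 Ld:2 B:0 rd:4 wr:4>
#1 BR src=r3,r2 held:FU  <A:2 Mu:1 Ld:2 B:0 rd:4 wr:4>
#2 MEM src=r3 dispatched  <A:2 Mu:1 Ld:1 B:0 rd:3 wr:3>
#3 MUL src=r6,r6 held:WAW  <A:2 Mu:1 Ld:1 B:0 rd:3 wr:3>
#4 MEM src=r5 held:WAW  <A:2 Mu:1 Ld:1 B:0 rd:3 wr:3>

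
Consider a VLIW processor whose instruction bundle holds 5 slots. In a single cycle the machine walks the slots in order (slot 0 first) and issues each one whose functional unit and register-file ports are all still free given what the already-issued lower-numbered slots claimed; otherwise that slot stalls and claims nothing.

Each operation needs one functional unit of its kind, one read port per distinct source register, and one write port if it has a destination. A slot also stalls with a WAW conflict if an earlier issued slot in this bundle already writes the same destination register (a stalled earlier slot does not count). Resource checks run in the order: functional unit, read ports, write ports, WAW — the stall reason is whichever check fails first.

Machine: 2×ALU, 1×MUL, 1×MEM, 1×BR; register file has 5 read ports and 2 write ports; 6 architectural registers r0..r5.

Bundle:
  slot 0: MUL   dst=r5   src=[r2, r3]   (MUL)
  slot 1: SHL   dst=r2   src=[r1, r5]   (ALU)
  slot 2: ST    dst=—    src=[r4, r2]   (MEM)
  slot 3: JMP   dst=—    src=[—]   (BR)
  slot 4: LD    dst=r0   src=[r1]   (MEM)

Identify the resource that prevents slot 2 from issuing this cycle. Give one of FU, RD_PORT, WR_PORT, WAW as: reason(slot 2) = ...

reason(slot 2) = RD_PORT

#0 MUL src=r2,r3 dispatched  <A:2 Mu:0 Ld:1 B:1 rd:3 wr:1>
#1 ALU src=r1,r5 dispatched  <A:1 Mu:0 Ld:1 B:1 rd:1 wr:0>
#2 MEM src=r4,r2 held:RD_PORT  <A:1 Mu:0 Ld:1 B:1 rd:1 wr:0>
#3 BR src=- dispatched  <A:1 Mu:0 Ld:1 B:0 rd:1 wr:0>
#4 MEM src=r1 held:WR_PORT  <A:1 Mu:0 Ld:1 B:0 rd:1 wr:0>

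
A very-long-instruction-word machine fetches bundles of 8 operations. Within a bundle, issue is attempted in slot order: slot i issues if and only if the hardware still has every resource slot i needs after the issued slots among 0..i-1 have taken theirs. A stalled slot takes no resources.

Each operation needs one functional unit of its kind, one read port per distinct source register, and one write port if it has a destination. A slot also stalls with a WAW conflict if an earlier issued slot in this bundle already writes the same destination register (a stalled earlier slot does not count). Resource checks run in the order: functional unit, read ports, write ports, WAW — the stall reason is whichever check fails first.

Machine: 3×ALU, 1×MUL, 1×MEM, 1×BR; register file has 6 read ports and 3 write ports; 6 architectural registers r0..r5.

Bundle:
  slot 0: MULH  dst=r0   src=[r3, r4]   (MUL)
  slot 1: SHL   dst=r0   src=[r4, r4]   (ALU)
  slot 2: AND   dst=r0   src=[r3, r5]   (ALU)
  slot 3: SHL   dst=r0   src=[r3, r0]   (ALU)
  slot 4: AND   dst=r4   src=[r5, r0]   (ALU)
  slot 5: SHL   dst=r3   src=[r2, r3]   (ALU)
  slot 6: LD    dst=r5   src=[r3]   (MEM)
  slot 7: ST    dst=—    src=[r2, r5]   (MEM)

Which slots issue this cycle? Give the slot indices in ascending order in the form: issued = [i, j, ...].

issued = [0, 4, 5]

  0. MUL→r0 ⇒ go  {3A/0Mu/1Ld/1B | 4r 2w}
  1. ALU→r0 ⇒ no(WAW)  {3A/0Mu/1Ld/1B | 4r 2w}
  2. ALU→r0 ⇒ no(WAW)  {3A/0Mu/1Ld/1B | 4r 2w}
  3. ALU→r0 ⇒ no(WAW)  {3A/0Mu/1Ld/1B | 4r 2w}
  4. ALU→r4 ⇒ go  {2A/0Mu/1Ld/1B | 2r 1w}
  5. ALU→r3 ⇒ go  {1A/0Mu/1Ld/1B | 0r 0w}
  6. MEM→r5 ⇒ no(RD_PORT)  {1A/0Mu/1Ld/1B | 0r 0w}
  7. MEM ⇒ no(RD_PORT)  {1A/0Mu/1Ld/1B | 0r 0w}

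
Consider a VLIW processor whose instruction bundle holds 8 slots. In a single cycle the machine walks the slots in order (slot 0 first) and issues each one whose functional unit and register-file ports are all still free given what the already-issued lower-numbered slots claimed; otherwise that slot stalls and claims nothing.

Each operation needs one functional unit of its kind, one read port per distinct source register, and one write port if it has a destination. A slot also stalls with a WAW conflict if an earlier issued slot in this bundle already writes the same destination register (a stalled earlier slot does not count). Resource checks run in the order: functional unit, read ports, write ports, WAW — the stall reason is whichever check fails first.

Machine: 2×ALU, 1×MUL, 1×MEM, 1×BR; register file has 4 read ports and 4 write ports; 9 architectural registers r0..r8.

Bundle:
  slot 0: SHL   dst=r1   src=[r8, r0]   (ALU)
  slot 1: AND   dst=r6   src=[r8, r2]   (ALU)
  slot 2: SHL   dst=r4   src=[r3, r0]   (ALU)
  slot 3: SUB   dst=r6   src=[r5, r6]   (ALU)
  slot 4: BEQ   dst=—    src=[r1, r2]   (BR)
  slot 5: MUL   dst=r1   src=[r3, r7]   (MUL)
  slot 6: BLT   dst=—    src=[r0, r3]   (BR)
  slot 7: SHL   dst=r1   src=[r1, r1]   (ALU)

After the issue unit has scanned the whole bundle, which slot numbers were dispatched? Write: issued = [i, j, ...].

issued = [0, 1]

[0] ALU needs rd=2 wr=1: ok; after: ALU=1 MUL=1 MEM=1 BR=1, R=2, W=3
[1] ALU needs rd=2 wr=1: ok; after: ALU=0 MUL=1 MEM=1 BR=1, R=0, W=2
[2] ALU needs rd=2 wr=1: FU; after: ALU=0 MUL=1 MEM=1 BR=1, R=0, W=2
[3] ALU needs rd=2 wr=1: FU; after: ALU=0 MUL=1 MEM=1 BR=1, R=0, W=2
[4] BR needs rd=2 wr=0: RD_PORT; after: ALU=0 MUL=1 MEM=1 BR=1, R=0, W=2
[5] MUL needs rd=2 wr=1: RD_PORT; after: ALU=0 MUL=1 MEM=1 BR=1, R=0, W=2
[6] BR needs rd=2 wr=0: RD_PORT; after: ALU=0 MUL=1 MEM=1 BR=1, R=0, W=2
[7] ALU needs rd=1 wr=1: FU; after: ALU=0 MUL=1 MEM=1 BR=1, R=0, W=2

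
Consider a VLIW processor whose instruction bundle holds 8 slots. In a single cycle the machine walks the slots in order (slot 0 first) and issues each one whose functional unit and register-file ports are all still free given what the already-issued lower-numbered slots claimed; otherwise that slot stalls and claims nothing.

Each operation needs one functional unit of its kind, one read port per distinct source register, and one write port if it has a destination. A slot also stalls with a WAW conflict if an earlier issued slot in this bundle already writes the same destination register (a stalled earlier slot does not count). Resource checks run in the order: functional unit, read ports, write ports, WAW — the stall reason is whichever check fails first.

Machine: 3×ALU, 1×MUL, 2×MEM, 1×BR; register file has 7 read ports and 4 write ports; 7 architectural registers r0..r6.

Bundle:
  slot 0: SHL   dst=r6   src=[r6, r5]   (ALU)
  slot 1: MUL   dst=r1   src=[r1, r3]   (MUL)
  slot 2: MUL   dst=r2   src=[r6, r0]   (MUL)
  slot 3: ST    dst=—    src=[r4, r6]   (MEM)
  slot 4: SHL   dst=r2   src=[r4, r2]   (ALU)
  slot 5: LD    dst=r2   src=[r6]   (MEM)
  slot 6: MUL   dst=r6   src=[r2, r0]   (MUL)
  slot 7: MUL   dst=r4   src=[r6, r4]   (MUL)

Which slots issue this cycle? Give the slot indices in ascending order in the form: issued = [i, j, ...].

issued = [0, 1, 3, 5]

slot 0 (ALU): ISSUE — free A2,Mu1,Ld2,B1 rp5 wp3
slot 1 (MUL): ISSUE — free A2,Mu0,Ld2,B1 rp3 wp2
slot 2 (MUL): stall FU — free A2,Mu0,Ld2,B1 rp3 wp2
slot 3 (MEM): ISSUE — free A2,Mu0,Ld1,B1 rp1 wp2
slot 4 (ALU): stall RD_PORT — free A2,Mu0,Ld1,B1 rp1 wp2
slot 5 (MEM): ISSUE — free A2,Mu0,Ld0,B1 rp0 wp1
slot 6 (MUL): stall FU — free A2,Mu0,Ld0,B1 rp0 wp1
slot 7 (MUL): stall FU — free A2,Mu0,Ld0,B1 rp0 wp1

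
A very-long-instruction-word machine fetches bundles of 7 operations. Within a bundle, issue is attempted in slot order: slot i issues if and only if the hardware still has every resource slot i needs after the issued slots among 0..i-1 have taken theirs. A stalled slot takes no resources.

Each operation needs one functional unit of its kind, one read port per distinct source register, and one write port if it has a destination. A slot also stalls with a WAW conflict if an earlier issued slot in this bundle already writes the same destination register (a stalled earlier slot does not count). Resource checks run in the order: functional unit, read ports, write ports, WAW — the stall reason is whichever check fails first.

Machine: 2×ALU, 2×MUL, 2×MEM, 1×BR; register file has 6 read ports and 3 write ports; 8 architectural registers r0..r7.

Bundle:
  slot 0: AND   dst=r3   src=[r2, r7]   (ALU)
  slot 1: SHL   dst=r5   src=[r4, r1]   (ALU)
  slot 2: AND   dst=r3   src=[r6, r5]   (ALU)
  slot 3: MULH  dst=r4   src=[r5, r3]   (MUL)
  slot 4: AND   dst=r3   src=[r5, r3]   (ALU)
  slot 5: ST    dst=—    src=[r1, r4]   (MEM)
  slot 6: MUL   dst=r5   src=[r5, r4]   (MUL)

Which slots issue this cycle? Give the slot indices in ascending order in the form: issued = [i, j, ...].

issued = [0, 1, 3]

(0) want 1×ALU +2rd +1wr — yes → AL1|MU2|ME2|BR1|rd4|wr2
(1) want 1×ALU +2rd +1wr — yes → AL0|MU2|ME2|BR1|rd2|wr1
(2) want 1×ALU +2rd +1wr — FU → AL0|MU2|ME2|BR1|rd2|wr1
(3) want 1×MUL +2rd +1wr — yes → AL0|MU1|ME2|BR1|rd0|wr0
(4) want 1×ALU +2rd +1wr — FU → AL0|MU1|ME2|BR1|rd0|wr0
(5) want 1×MEM +2rd +0wr — RD_PORT → AL0|MU1|ME2|BR1|rd0|wr0
(6) want 1×MUL +2rd +1wr — RD_PORT → AL0|MU1|ME2|BR1|rd0|wr0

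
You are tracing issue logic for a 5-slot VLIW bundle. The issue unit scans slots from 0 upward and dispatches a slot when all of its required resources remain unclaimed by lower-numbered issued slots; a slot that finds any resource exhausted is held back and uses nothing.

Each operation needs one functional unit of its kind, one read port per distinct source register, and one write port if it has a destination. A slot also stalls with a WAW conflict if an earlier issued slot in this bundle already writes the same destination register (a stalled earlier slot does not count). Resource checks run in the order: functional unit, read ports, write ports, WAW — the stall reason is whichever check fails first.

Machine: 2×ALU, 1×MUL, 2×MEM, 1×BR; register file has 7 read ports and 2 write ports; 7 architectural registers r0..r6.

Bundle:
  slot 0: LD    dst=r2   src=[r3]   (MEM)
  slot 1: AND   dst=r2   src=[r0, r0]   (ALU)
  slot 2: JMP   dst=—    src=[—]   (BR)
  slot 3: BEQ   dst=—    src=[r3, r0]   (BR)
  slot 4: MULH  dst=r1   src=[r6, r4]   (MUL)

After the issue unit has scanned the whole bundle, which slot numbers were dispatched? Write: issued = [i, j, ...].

issued = [0, 2, 4]

slot 0 (MEM): ISSUE — free A2,Mu1,Ld1,B1 rp6 wp1
slot 1 (ALU): stall WAW — free A2,Mu1,Ld1,B1 rp6 wp1
slot 2 (BR): ISSUE — free A2,Mu1,Ld1,B0 rp6 wp1
slot 3 (BR): stall FU — free A2,Mu1,Ld1,B0 rp6 wp1
slot 4 (MUL): ISSUE — free A2,Mu0,Ld1,B0 rp4 wp0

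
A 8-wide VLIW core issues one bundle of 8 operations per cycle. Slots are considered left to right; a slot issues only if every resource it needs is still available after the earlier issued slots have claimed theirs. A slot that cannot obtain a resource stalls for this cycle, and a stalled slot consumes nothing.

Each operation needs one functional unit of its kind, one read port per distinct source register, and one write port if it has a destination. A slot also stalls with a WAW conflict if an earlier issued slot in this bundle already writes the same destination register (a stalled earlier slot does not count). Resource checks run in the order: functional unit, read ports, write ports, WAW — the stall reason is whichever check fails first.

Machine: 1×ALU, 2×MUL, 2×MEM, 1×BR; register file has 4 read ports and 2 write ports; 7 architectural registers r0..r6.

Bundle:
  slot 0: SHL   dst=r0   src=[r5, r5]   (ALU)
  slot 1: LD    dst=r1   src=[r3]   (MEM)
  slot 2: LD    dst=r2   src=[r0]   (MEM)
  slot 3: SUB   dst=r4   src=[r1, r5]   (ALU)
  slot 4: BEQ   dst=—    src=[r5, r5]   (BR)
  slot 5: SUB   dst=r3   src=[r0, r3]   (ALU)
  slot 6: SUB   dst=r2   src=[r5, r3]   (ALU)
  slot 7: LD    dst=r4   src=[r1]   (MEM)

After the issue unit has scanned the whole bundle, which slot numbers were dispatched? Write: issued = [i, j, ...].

[0] ALU needs rd=1 wr=1: ok; after: ALU=0 MUL=2 MEM=2 BR=1, R=3, W=1
[1] MEM needs rd=1 wr=1: ok; after: ALU=0 MUL=2 MEM=1 BR=1, R=2, W=0
[2] MEM needs rd=1 wr=1: WR_PORT; after: ALU=0 MUL=2 MEM=1 BR=1, R=2, W=0
[3] ALU needs rd=2 wr=1: FU; after: ALU=0 MUL=2 MEM=1 BR=1, R=2, W=0
[4] BR needs rd=1 wr=0: ok; after: ALU=0 MUL=2 MEM=1 BR=0, R=1, W=0
[5] ALU needs rd=2 wr=1: FU; after: ALU=0 MUL=2 MEM=1 BR=0, R=1, W=0
[6] ALU needs rd=2 wr=1: FU; after: ALU=0 MUL=2 MEM=1 BR=0, R=1, W=0
[7] MEM needs rd=1 wr=1: WR_PORT; after: ALU=0 MUL=2 MEM=1 BR=0, R=1, W=0

issued = [0, 1, 4]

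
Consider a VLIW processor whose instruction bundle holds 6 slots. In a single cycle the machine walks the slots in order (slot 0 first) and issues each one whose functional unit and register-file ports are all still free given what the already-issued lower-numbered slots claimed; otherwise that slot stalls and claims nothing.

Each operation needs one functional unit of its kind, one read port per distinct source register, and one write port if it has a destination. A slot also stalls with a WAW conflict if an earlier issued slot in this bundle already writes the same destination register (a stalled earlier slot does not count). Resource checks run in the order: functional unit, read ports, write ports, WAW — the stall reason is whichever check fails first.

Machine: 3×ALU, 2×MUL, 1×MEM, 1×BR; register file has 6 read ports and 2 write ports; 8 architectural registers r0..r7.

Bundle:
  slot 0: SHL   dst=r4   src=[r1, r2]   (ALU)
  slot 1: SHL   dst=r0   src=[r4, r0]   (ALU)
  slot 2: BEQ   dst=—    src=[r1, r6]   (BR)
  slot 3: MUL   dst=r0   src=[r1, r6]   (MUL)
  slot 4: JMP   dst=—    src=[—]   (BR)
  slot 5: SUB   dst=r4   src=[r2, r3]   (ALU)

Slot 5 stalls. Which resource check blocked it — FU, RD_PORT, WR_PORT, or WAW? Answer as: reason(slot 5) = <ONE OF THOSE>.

(0) want 1×ALU +2rd +1wr — yes → AL2|MU2|ME1|BR1|rd4|wr1
(1) want 1×ALU +2rd +1wr — yes → AL1|MU2|ME1|BR1|rd2|wr0
(2) want 1×BR +2rd +0wr — yes → AL1|MU2|ME1|BR0|rd0|wr0
(3) want 1×MUL +2rd +1wr — RD_PORT → AL1|MU2|ME1|BR0|rd0|wr0
(4) want 1×BR +0rd +0wr — FU → AL1|MU2|ME1|BR0|rd0|wr0
(5) want 1×ALU +2rd +1wr — RD_PORT → AL1|MU2|ME1|BR0|rd0|wr0

reason(slot 5) = RD_PORT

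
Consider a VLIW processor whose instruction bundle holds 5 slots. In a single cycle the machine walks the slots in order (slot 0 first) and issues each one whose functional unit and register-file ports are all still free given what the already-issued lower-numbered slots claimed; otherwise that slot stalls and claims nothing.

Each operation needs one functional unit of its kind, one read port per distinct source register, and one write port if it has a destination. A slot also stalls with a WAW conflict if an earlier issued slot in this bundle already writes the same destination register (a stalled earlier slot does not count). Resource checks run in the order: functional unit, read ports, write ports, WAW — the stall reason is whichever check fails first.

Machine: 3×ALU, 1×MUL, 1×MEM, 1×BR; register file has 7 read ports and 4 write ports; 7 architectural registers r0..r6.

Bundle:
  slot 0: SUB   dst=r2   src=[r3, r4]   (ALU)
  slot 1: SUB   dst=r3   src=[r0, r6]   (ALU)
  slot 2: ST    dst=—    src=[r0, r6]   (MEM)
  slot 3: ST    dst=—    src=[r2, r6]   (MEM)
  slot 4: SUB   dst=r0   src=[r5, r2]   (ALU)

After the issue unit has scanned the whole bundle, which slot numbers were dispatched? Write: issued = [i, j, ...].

issued = [0, 1, 2]

#0 ALU src=r3,r4 dispatched  <A:2 Mu:1 Ld:1 B:1 rd:5 wr:3>
#1 ALU src=r0,r6 dispatched  <A:1 Mu:1 Ld:1 B:1 rd:3 wr:2>
#2 MEM src=r0,r6 dispatched  <A:1 Mu:1 Ld:0 B:1 rd:1 wr:2>
#3 MEM src=r2,r6 held:FU  <A:1 Mu:1 Ld:0 B:1 rd:1 wr:2>
#4 ALU src=r5,r2 held:RD_PORT  <A:1 Mu:1 Ld:0 B:1 rd:1 wr:2>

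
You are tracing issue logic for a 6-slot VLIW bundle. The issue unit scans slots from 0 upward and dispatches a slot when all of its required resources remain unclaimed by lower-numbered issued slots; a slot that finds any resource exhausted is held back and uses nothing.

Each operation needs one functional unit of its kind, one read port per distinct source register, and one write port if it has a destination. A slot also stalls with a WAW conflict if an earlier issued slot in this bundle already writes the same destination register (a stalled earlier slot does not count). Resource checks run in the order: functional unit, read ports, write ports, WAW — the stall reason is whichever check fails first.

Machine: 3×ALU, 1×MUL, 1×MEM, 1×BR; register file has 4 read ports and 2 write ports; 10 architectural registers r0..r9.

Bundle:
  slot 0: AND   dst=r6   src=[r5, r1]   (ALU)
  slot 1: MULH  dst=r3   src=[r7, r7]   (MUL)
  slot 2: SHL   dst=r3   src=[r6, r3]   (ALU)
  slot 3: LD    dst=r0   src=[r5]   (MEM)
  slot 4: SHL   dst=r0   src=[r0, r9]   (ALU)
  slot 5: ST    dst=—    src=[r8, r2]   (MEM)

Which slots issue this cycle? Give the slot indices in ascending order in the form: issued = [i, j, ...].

issued = [0, 1]

#0 ALU src=r5,r1 dispatched  <A:2 Mu:1 Ld:1 B:1 rd:2 wr:1>
#1 MUL src=r7,r7 dispatched  <A:2 Mu:0 Ld:1 B:1 rd:1 wr:0>
#2 ALU src=r6,r3 held:RD_PORT  <A:2 Mu:0 Ld:1 B:1 rd:1 wr:0>
#3 MEM src=r5 held:WR_PORT  <A:2 Mu:0 Ld:1 B:1 rd:1 wr:0>
#4 ALU src=r0,r9 held:RD_PORT  <A:2 Mu:0 Ld:1 B:1 rd:1 wr:0>
#5 MEM src=r8,r2 held:RD_PORT  <A:2 Mu:0 Ld:1 B:1 rd:1 wr:0>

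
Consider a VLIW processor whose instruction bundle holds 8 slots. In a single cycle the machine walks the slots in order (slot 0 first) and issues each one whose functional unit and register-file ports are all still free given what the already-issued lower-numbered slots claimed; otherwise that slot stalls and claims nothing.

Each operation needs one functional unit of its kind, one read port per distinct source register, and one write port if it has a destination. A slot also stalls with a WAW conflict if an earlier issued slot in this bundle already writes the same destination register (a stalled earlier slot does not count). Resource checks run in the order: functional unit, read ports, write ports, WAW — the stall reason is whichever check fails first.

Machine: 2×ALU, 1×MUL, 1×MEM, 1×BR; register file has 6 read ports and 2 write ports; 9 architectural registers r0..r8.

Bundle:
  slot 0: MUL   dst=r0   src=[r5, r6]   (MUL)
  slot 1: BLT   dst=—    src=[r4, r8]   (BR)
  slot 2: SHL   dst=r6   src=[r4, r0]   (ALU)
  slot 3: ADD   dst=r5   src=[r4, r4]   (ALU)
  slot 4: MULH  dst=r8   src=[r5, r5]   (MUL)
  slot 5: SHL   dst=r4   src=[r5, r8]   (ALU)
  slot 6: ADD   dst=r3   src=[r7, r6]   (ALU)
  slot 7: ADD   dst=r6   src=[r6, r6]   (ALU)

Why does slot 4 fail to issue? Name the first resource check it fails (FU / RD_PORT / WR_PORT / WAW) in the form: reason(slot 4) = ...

reason(slot 4) = FU

#0 MUL src=r5,r6 dispatched  <A:2 Mu:0 Ld:1 B:1 rd:4 wr:1>
#1 BR src=r4,r8 dispatched  <A:2 Mu:0 Ld:1 B:0 rd:2 wr:1>
#2 ALU src=r4,r0 dispatched  <A:1 Mu:0 Ld:1 B:0 rd:0 wr:0>
#3 ALU src=r4,r4 held:RD_PORT  <A:1 Mu:0 Ld:1 B:0 rd:0 wr:0>
#4 MUL src=r5,r5 held:FU  <A:1 Mu:0 Ld:1 B:0 rd:0 wr:0>
#5 ALU src=r5,r8 held:RD_PORT  <A:1 Mu:0 Ld:1 B:0 rd:0 wr:0>
#6 ALU src=r7,r6 held:RD_PORT  <A:1 Mu:0 Ld:1 B:0 rd:0 wr:0>
#7 ALU src=r6,r6 held:RD_PORT  <A:1 Mu:0 Ld:1 B:0 rd:0 wr:0>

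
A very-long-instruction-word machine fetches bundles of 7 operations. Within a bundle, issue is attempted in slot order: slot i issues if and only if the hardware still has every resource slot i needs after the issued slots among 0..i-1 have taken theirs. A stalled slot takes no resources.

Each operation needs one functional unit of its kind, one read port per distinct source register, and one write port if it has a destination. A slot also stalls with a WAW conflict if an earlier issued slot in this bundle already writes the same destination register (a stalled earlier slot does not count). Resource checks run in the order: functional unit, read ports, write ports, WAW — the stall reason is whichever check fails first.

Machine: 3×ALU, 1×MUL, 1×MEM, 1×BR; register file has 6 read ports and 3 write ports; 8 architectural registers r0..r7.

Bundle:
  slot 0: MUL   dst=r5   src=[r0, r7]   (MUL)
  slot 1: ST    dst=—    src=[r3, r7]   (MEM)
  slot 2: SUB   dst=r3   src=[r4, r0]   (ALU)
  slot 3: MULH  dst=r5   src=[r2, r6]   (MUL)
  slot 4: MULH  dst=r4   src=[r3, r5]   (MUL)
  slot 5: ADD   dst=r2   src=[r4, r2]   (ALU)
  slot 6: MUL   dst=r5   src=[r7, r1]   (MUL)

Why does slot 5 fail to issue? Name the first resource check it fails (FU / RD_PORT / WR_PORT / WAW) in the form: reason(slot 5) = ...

reason(slot 5) = RD_PORT

#0 MUL src=r0,r7 dispatched  <A:3 Mu:0 Ld:1 B:1 rd:4 wr:2>
#1 MEM src=r3,r7 dispatched  <A:3 Mu:0 Ld:0 B:1 rd:2 wr:2>
#2 ALU src=r4,r0 dispatched  <A:2 Mu:0 Ld:0 B:1 rd:0 wr:1>
#3 MUL src=r2,r6 held:FU  <A:2 Mu:0 Ld:0 B:1 rd:0 wr:1>
#4 MUL src=r3,r5 held:FU  <A:2 Mu:0 Ld:0 B:1 rd:0 wr:1>
#5 ALU src=r4,r2 held:RD_PORT  <A:2 Mu:0 Ld:0 B:1 rd:0 wr:1>
#6 MUL src=r7,r1 held:FU  <A:2 Mu:0 Ld:0 B:1 rd:0 wr:1>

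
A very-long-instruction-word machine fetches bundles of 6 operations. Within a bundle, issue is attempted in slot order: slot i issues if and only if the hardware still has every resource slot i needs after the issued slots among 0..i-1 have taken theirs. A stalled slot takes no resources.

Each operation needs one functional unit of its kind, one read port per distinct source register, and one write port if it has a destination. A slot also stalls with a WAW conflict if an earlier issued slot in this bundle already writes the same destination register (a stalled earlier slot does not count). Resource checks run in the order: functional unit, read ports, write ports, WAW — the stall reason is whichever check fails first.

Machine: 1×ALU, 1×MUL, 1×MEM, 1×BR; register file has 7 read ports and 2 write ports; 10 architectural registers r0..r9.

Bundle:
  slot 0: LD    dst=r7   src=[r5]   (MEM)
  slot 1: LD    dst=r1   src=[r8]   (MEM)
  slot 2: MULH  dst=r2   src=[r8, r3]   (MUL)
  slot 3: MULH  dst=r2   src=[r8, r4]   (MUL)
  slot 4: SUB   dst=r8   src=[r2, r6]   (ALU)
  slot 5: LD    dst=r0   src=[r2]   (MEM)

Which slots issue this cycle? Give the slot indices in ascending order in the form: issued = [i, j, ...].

(0) want 1×MEM +1rd +1wr — yes → AL1|MU1|ME0|BR1|rd6|wr1
(1) want 1×MEM +1rd +1wr — FU → AL1|MU1|ME0|BR1|rd6|wr1
(2) want 1×MUL +2rd +1wr — yes → AL1|MU0|ME0|BR1|rd4|wr0
(3) want 1×MUL +2rd +1wr — FU → AL1|MU0|ME0|BR1|rd4|wr0
(4) want 1×ALU +2rd +1wr — WR_PORT → AL1|MU0|ME0|BR1|rd4|wr0
(5) want 1×MEM +1rd +1wr — FU → AL1|MU0|ME0|BR1|rd4|wr0

issued = [0, 2]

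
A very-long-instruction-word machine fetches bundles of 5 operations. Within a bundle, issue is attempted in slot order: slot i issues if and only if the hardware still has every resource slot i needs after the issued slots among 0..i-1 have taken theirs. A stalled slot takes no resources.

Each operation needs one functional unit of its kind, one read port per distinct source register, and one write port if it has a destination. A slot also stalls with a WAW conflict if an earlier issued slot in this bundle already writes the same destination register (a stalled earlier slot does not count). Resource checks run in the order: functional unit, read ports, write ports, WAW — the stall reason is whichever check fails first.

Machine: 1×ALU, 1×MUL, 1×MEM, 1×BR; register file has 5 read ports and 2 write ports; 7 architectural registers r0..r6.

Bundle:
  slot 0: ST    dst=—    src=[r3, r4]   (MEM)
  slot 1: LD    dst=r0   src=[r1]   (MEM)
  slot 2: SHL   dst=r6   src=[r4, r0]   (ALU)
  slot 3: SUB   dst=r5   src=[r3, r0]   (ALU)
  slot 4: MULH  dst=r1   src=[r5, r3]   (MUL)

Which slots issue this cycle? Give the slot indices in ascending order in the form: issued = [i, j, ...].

slot 0 (MEM): ISSUE — free A1,Mu1,Ld0,B1 rp3 wp2
slot 1 (MEM): stall FU — free A1,Mu1,Ld0,B1 rp3 wp2
slot 2 (ALU): ISSUE — free A0,Mu1,Ld0,B1 rp1 wp1
slot 3 (ALU): stall FU — free A0,Mu1,Ld0,B1 rp1 wp1
slot 4 (MUL): stall RD_PORT — free A0,Mu1,Ld0,B1 rp1 wp1

issued = [0, 2]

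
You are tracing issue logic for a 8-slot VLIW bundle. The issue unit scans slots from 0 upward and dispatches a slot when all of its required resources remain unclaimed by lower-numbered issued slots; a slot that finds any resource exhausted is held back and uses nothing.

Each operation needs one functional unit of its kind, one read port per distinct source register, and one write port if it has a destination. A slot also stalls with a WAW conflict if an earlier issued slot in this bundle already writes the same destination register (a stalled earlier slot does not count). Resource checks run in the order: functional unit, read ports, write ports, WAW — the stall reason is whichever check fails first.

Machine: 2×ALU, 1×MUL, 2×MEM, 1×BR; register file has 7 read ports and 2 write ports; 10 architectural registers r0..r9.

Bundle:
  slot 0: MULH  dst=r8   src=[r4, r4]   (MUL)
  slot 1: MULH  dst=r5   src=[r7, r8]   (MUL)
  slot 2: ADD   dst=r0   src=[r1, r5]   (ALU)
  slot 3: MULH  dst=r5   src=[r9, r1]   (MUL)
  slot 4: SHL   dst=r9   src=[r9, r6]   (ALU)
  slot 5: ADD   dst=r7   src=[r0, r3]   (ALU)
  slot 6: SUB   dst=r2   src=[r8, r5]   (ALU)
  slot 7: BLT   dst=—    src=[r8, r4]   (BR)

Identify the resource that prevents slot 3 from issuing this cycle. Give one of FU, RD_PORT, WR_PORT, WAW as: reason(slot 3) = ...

(0) want 1×MUL +1rd +1wr — yes → AL2|MU0|ME2|BR1|rd6|wr1
(1) want 1×MUL +2rd +1wr — FU → AL2|MU0|ME2|BR1|rd6|wr1
(2) want 1×ALU +2rd +1wr — yes → AL1|MU0|ME2|BR1|rd4|wr0
(3) want 1×MUL +2rd +1wr — FU → AL1|MU0|ME2|BR1|rd4|wr0
(4) want 1×ALU +2rd +1wr — WR_PORT → AL1|MU0|ME2|BR1|rd4|wr0
(5) want 1×ALU +2rd +1wr — WR_PORT → AL1|MU0|ME2|BR1|rd4|wr0
(6) want 1×ALU +2rd +1wr — WR_PORT → AL1|MU0|ME2|BR1|rd4|wr0
(7) want 1×BR +2rd +0wr — yes → AL1|MU0|ME2|BR0|rd2|wr0

reason(slot 3) = FU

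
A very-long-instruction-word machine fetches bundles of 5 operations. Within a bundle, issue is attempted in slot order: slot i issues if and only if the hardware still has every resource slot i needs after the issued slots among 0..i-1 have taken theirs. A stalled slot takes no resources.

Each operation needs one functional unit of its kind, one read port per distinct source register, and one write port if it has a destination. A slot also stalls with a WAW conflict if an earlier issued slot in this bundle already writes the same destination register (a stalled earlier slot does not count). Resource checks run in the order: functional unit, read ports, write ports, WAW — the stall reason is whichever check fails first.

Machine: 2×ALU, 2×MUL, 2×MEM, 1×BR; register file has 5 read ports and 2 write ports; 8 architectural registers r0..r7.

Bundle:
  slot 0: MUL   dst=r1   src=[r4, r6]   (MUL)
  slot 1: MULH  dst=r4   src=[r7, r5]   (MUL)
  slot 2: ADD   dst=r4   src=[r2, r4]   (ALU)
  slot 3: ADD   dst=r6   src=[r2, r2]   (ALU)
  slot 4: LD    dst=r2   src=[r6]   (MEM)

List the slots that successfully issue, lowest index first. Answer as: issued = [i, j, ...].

[0] MUL needs rd=2 wr=1: ok; after: ALU=2 MUL=1 MEM=2 BR=1, R=3, W=1
[1] MUL needs rd=2 wr=1: ok; after: ALU=2 MUL=0 MEM=2 BR=1, R=1, W=0
[2] ALU needs rd=2 wr=1: RD_PORT; after: ALU=2 MUL=0 MEM=2 BR=1, R=1, W=0
[3] ALU needs rd=1 wr=1: WR_PORT; after: ALU=2 MUL=0 MEM=2 BR=1, R=1, W=0
[4] MEM needs rd=1 wr=1: WR_PORT; after: ALU=2 MUL=0 MEM=2 BR=1, R=1, W=0

issued = [0, 1]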